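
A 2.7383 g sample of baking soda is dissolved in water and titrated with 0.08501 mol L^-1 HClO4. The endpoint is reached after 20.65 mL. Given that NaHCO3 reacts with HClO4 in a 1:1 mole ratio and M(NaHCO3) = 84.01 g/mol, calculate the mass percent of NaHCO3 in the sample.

n(HClO4) = 0.08501 x 0.02065 = 0.001755 mol.
n(NaHCO3) = 0.001755 / 1 = 0.001755 mol.
mass of NaHCO3 = 0.001755 x 84.01 = 0.1475 g.
% purity = 0.1475 / 2.7383 x 100 = 5.39%.

5.39%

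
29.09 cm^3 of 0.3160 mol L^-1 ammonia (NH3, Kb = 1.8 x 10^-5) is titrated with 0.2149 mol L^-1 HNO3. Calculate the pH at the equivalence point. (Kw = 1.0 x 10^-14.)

n(NH3) = 0.3160 x 0.02909 = 0.009192 mol; V(HNO3) at equivalence = 0.009192/0.2149 = 0.04278 L.
At equivalence the base is fully converted to NH4+; total volume = 0.07187 L, so [NH4+] = 0.009192/0.07187 = 0.1279 M.
Ka(NH4+) = Kw/Kb = 1.0e-14 / 1.8 x 10^-5 = 5.56e-10.
[H^+] = sqrt(Ka x [NH4+]) = sqrt(5.56e-10 x 0.1279) = 8.43e-6 M.
pH = -log(8.43e-6) = 5.07.

5.07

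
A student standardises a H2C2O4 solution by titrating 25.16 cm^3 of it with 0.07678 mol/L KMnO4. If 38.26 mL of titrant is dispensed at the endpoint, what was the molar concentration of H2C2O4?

n(KMnO4) = 0.07678 x 0.03826 = 0.002938 mol.
From the balanced equation, 2 mol KMnO4 reacts with 5 mol H2C2O4, so n(H2C2O4) = 0.002938 x 5/2 = 0.007344 mol.
[H2C2O4] = 0.007344 / 0.02516 L = 0.292 M.

0.292 M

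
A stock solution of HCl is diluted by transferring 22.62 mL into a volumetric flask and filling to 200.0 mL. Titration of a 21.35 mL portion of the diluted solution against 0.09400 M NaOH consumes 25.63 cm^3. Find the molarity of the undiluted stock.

n(NaOH) = 0.09400 x 0.02563 = 0.002409 mol.
n(HCl) in the aliquot = 0.002409 mol.
[diluted HCl] = 0.002409 / 0.02135 = 0.1128 M.
Dilution factor = 200.0/22.62 = 8.842, so [stock] = 0.1128 x 8.842 = 0.998 M.

0.998 M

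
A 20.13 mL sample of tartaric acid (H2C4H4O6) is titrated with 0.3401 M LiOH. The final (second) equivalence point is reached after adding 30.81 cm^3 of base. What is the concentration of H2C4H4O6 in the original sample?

0.260 M

n(LiOH) = 0.3401 x 0.03081 = 0.01048 mol.
At the final (second) equivalence point, 2 mol OH^- react per mol H2C4H4O6, so n(H2C4H4O6) = 0.01048 / 2 = 0.005239 mol.
[H2C4H4O6] = 0.005239 / 0.02013 L = 0.260 M.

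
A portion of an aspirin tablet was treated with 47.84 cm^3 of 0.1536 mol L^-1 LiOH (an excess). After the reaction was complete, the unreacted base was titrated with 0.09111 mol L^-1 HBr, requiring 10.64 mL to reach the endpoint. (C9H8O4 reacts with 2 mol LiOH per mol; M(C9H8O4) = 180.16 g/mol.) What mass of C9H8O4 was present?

Total n(LiOH) added = 0.1536 x 0.04784 = 0.007348 mol.
n(HBr) used = 0.09111 x 0.01064 = 0.0009694 mol, which equals the excess n(LiOH).
So n(LiOH) consumed by the sample = 0.007348 - 0.0009694 = 0.006379 mol.
n(C9H8O4) = 0.006379 / 2 = 0.003189 mol.
mass = 0.003189 mol x 180.16 g/mol = 0.575 g.

0.575 g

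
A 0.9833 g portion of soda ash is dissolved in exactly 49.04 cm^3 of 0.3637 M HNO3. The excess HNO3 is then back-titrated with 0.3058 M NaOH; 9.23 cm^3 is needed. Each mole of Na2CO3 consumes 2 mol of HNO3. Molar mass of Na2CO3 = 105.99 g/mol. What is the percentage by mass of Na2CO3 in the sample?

Total n(HNO3) added = 0.3637 x 0.04904 = 0.01784 mol.
n(NaOH) used = 0.3058 x 0.009230 = 0.002823 mol, which equals the excess n(HNO3).
So n(HNO3) consumed by the sample = 0.01784 - 0.002823 = 0.01501 mol.
n(Na2CO3) = 0.01501 / 2 = 0.007507 mol.
mass Na2CO3 = 0.007507 x 105.99 = 0.7956 g, so %Na2CO3 = 0.7956/0.9833 x 100 = 80.9%.

80.9%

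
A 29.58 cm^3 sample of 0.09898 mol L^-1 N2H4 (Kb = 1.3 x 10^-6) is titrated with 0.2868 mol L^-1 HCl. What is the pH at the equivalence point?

n(N2H4) = 0.09898 x 0.02958 = 0.002928 mol; V(HCl) at equivalence = 0.002928/0.2868 = 0.01021 L.
At equivalence the base is fully converted to N2H5+; total volume = 0.03979 L, so [N2H5+] = 0.002928/0.03979 = 0.07358 M.
Ka(N2H5+) = Kw/Kb = 1.0e-14 / 1.3 x 10^-6 = 7.69e-9.
[H^+] = sqrt(Ka x [N2H5+]) = sqrt(7.69e-9 x 0.07358) = 2.38e-5 M.
pH = -log(2.38e-5) = 4.62.

4.62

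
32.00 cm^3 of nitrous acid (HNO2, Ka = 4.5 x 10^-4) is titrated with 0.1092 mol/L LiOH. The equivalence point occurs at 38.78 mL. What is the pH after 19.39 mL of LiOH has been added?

19.39 mL is exactly half the equivalence volume (38.78/2), i.e. the half-equivalence point.
There, n(HA) = n(A^-), so pH = pKa = -log(4.5 x 10^-4) = 3.35.

3.35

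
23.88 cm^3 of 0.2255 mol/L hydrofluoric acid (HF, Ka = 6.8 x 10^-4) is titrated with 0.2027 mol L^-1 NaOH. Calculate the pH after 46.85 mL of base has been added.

12.76

n(acid) = 0.2255 x 0.02388 = 0.005385 mol; n(NaOH) added = 0.2027 x 0.04685 = 0.009496 mol.
Base is in excess by 0.009496 - 0.005385 = 0.004112 mol in a total volume of 0.07073 L.
[OH^-] = 0.004112/0.07073 = 0.05813 M, so pOH = 1.24 and pH = 14.00 - 1.24 = 12.76.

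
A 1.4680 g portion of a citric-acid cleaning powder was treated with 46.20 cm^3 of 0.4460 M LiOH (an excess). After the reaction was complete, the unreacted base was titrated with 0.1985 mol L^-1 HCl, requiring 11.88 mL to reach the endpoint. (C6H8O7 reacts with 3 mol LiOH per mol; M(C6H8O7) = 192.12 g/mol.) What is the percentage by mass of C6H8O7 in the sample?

79.6%

Total n(LiOH) added = 0.4460 x 0.04620 = 0.02061 mol.
n(HCl) used = 0.1985 x 0.01188 = 0.002358 mol, which equals the excess n(LiOH).
So n(LiOH) consumed by the sample = 0.02061 - 0.002358 = 0.01825 mol.
n(C6H8O7) = 0.01825 / 3 = 0.006082 mol.
mass C6H8O7 = 0.006082 x 192.12 = 1.169 g, so %C6H8O7 = 1.169/1.4680 x 100 = 79.6%.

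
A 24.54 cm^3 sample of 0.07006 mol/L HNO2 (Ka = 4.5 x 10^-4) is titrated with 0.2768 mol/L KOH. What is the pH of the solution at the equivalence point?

8.05

n(HNO2) = 0.07006 x 0.02454 = 0.001719 mol; V(KOH) at equivalence = 0.001719/0.2768 = 0.006211 L.
At equivalence all the acid is converted to NO2-; total volume = 0.02454 + 0.006211 = 0.03075 L, so [NO2-] = 0.001719/0.03075 = 0.05591 M.
Kb = Kw/Ka = 1.0e-14 / 4.5 x 10^-4 = 2.22e-11.
[OH^-] = sqrt(Kb x [NO2-]) = sqrt(2.22e-11 x 0.05591) = 1.11e-6 M.
pOH = 5.95, so pH = 14.00 - 5.95 = 8.05.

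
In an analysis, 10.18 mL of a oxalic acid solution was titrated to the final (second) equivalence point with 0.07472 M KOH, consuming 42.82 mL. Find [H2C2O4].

n(KOH) = 0.07472 x 0.04282 = 0.003200 mol.
At the final (second) equivalence point, 2 mol OH^- react per mol H2C2O4, so n(H2C2O4) = 0.003200 / 2 = 0.001600 mol.
[H2C2O4] = 0.001600 / 0.01018 L = 0.157 M.

0.157 M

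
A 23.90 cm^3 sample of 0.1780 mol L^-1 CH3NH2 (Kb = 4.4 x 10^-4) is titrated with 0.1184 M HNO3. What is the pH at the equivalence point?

5.90

n(CH3NH2) = 0.1780 x 0.02390 = 0.004254 mol; V(HNO3) at equivalence = 0.004254/0.1184 = 0.03593 L.
At equivalence the base is fully converted to CH3NH3+; total volume = 0.05983 L, so [CH3NH3+] = 0.004254/0.05983 = 0.07110 M.
Ka(CH3NH3+) = Kw/Kb = 1.0e-14 / 4.4 x 10^-4 = 2.27e-11.
[H^+] = sqrt(Ka x [CH3NH3+]) = sqrt(2.27e-11 x 0.07110) = 1.27e-6 M.
pH = -log(1.27e-6) = 5.90.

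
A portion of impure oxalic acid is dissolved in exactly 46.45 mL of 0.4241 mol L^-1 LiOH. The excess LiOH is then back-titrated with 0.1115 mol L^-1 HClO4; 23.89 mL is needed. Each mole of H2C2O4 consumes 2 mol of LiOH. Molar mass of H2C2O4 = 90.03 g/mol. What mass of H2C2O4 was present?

0.767 g

Total n(LiOH) added = 0.4241 x 0.04645 = 0.01970 mol.
n(HClO4) used = 0.1115 x 0.02389 = 0.002664 mol, which equals the excess n(LiOH).
So n(LiOH) consumed by the sample = 0.01970 - 0.002664 = 0.01704 mol.
n(H2C2O4) = 0.01704 / 2 = 0.008518 mol.
mass = 0.008518 mol x 90.03 g/mol = 0.767 g.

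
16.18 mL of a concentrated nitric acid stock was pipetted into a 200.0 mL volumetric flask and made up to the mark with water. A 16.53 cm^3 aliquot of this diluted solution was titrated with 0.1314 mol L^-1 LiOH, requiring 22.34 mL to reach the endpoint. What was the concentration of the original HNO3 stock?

n(LiOH) = 0.1314 x 0.02234 = 0.002935 mol.
n(HNO3) in the aliquot = 0.002935 mol.
[diluted HNO3] = 0.002935 / 0.01653 = 0.1776 M.
Dilution factor = 200.0/16.18 = 12.36, so [stock] = 0.1776 x 12.36 = 2.20 M.

2.20 M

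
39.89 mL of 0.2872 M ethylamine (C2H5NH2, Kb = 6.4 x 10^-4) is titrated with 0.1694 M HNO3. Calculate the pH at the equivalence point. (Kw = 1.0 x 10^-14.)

n(C2H5NH2) = 0.2872 x 0.03989 = 0.01146 mol; V(HNO3) at equivalence = 0.01146/0.1694 = 0.06763 L.
At equivalence the base is fully converted to C2H5NH3+; total volume = 0.1075 L, so [C2H5NH3+] = 0.01146/0.1075 = 0.1066 M.
Ka(C2H5NH3+) = Kw/Kb = 1.0e-14 / 6.4 x 10^-4 = 1.56e-11.
[H^+] = sqrt(Ka x [C2H5NH3+]) = sqrt(1.56e-11 x 0.1066) = 1.29e-6 M.
pH = -log(1.29e-6) = 5.89.

5.89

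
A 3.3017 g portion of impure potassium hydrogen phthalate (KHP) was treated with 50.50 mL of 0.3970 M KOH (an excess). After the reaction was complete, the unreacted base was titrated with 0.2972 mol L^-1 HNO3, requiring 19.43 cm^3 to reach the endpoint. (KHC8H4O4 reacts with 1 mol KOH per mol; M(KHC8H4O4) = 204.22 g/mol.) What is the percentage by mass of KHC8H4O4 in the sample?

Total n(KOH) added = 0.3970 x 0.05050 = 0.02005 mol.
n(HNO3) used = 0.2972 x 0.01943 = 0.005775 mol, which equals the excess n(KOH).
So n(KOH) consumed by the sample = 0.02005 - 0.005775 = 0.01427 mol.
n(KHC8H4O4) = 0.01427 / 1 = 0.01427 mol.
mass KHC8H4O4 = 0.01427 x 204.22 = 2.915 g, so %KHC8H4O4 = 2.915/3.3017 x 100 = 88.3%.

88.3%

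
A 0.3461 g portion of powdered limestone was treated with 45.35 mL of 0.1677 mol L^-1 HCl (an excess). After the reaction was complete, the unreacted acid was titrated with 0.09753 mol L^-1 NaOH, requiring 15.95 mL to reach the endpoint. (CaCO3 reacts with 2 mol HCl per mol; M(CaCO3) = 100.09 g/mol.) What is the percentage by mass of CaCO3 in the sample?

Total n(HCl) added = 0.1677 x 0.04535 = 0.007605 mol.
n(NaOH) used = 0.09753 x 0.01595 = 0.001556 mol, which equals the excess n(HCl).
So n(HCl) consumed by the sample = 0.007605 - 0.001556 = 0.006050 mol.
n(CaCO3) = 0.006050 / 2 = 0.003025 mol.
mass CaCO3 = 0.003025 x 100.09 = 0.3028 g, so %CaCO3 = 0.3028/0.3461 x 100 = 87.5%.

87.5%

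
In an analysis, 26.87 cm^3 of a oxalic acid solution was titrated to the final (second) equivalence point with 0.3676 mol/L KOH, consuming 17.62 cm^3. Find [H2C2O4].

0.121 M

n(KOH) = 0.3676 x 0.01762 = 0.006477 mol.
At the final (second) equivalence point, 2 mol OH^- react per mol H2C2O4, so n(H2C2O4) = 0.006477 / 2 = 0.003239 mol.
[H2C2O4] = 0.003239 / 0.02687 L = 0.121 M.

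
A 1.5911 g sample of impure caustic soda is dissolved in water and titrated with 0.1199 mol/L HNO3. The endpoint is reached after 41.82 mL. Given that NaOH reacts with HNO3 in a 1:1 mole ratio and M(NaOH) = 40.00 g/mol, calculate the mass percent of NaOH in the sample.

12.6%

n(HNO3) = 0.1199 x 0.04182 = 0.005014 mol.
n(NaOH) = 0.005014 / 1 = 0.005014 mol.
mass of NaOH = 0.005014 x 40.00 = 0.2006 g.
% purity = 0.2006 / 1.5911 x 100 = 12.6%.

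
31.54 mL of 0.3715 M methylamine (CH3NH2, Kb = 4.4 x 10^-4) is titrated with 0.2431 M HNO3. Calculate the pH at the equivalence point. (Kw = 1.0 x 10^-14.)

5.74

n(CH3NH2) = 0.3715 x 0.03154 = 0.01172 mol; V(HNO3) at equivalence = 0.01172/0.2431 = 0.04820 L.
At equivalence the base is fully converted to CH3NH3+; total volume = 0.07974 L, so [CH3NH3+] = 0.01172/0.07974 = 0.1469 M.
Ka(CH3NH3+) = Kw/Kb = 1.0e-14 / 4.4 x 10^-4 = 2.27e-11.
[H^+] = sqrt(Ka x [CH3NH3+]) = sqrt(2.27e-11 x 0.1469) = 1.83e-6 M.
pH = -log(1.83e-6) = 5.74.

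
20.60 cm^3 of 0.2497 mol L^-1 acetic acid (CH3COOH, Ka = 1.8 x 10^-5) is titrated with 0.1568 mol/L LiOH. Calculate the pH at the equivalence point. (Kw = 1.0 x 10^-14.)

n(CH3COOH) = 0.2497 x 0.02060 = 0.005144 mol; V(LiOH) at equivalence = 0.005144/0.1568 = 0.03280 L.
At equivalence all the acid is converted to CH3COO-; total volume = 0.02060 + 0.03280 = 0.05340 L, so [CH3COO-] = 0.005144/0.05340 = 0.09632 M.
Kb = Kw/Ka = 1.0e-14 / 1.8 x 10^-5 = 5.56e-10.
[OH^-] = sqrt(Kb x [CH3COO-]) = sqrt(5.56e-10 x 0.09632) = 7.32e-6 M.
pOH = 5.14, so pH = 14.00 - 5.14 = 8.86.

8.86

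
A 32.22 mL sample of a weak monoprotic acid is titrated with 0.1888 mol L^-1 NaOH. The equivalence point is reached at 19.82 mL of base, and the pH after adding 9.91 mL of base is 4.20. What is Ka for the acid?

9.91 mL is half of the equivalence volume, so this is the half-equivalence point where [HA] = [A^-].
At half-equivalence pH = pKa, so pKa = 4.20.
Ka = 10^(-4.20) = 6.3 x 10^-5.

6.3 x 10^-5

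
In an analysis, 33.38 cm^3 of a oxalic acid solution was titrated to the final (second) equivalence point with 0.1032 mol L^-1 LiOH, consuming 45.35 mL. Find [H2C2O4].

0.0701 M

n(LiOH) = 0.1032 x 0.04535 = 0.004680 mol.
At the final (second) equivalence point, 2 mol OH^- react per mol H2C2O4, so n(H2C2O4) = 0.004680 / 2 = 0.002340 mol.
[H2C2O4] = 0.002340 / 0.03338 L = 0.0701 M.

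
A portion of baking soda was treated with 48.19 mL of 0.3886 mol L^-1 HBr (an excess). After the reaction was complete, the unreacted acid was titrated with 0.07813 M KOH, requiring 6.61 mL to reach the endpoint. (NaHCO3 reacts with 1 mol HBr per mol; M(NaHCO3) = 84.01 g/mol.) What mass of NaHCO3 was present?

Total n(HBr) added = 0.3886 x 0.04819 = 0.01873 mol.
n(KOH) used = 0.07813 x 0.006610 = 0.0005164 mol, which equals the excess n(HBr).
So n(HBr) consumed by the sample = 0.01873 - 0.0005164 = 0.01821 mol.
n(NaHCO3) = 0.01821 / 1 = 0.01821 mol.
mass = 0.01821 mol x 84.01 g/mol = 1.53 g.

1.53 g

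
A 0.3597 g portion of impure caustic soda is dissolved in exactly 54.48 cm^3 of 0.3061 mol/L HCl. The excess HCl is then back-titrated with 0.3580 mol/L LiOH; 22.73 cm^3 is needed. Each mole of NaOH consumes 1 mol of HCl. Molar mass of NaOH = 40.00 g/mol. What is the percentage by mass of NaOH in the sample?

95.0%

Total n(HCl) added = 0.3061 x 0.05448 = 0.01668 mol.
n(LiOH) used = 0.3580 x 0.02273 = 0.008137 mol, which equals the excess n(HCl).
So n(HCl) consumed by the sample = 0.01668 - 0.008137 = 0.008539 mol.
n(NaOH) = 0.008539 / 1 = 0.008539 mol.
mass NaOH = 0.008539 x 40.00 = 0.3416 g, so %NaOH = 0.3416/0.3597 x 100 = 95.0%.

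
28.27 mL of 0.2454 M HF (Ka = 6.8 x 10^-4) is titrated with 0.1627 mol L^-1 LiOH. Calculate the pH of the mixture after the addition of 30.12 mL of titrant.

Initial n(HF) = 0.2454 x 0.02827 = 0.006937 mol.
n(LiOH) added = 0.1627 x 0.03012 = 0.004901 mol, converting that many moles of HF to F-.
Remaining n(HF) = 0.002037 mol; n(F-) = 0.004901 mol.
By Henderson-Hasselbalch, pH = pKa + log([A^-]/[HA]) = 3.17 + log(0.004901/0.002037) = 3.17 + (+0.38) = 3.55.

3.55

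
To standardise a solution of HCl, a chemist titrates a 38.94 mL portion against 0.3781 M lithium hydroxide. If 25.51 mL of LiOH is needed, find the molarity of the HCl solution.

n(LiOH) delivered = 0.3781 x 0.02551 = 0.009645 mol.
For a 1:1 reaction, n(HCl) = 0.009645 mol.
[HCl] = 0.009645 mol / 0.03894 L = 0.248 M.

0.248 M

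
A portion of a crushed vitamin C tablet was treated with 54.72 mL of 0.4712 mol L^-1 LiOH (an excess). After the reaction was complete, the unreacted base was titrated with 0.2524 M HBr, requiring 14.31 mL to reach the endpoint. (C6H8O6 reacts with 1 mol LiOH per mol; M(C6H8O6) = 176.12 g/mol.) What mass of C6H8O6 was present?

Total n(LiOH) added = 0.4712 x 0.05472 = 0.02578 mol.
n(HBr) used = 0.2524 x 0.01431 = 0.003612 mol, which equals the excess n(LiOH).
So n(LiOH) consumed by the sample = 0.02578 - 0.003612 = 0.02217 mol.
n(C6H8O6) = 0.02217 / 1 = 0.02217 mol.
mass = 0.02217 mol x 176.12 g/mol = 3.90 g.

3.90 g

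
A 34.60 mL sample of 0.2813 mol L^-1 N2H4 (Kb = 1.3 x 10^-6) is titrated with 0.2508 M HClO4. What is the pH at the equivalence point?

4.50

n(N2H4) = 0.2813 x 0.03460 = 0.009733 mol; V(HClO4) at equivalence = 0.009733/0.2508 = 0.03881 L.
At equivalence the base is fully converted to N2H5+; total volume = 0.07341 L, so [N2H5+] = 0.009733/0.07341 = 0.1326 M.
Ka(N2H5+) = Kw/Kb = 1.0e-14 / 1.3 x 10^-6 = 7.69e-9.
[H^+] = sqrt(Ka x [N2H5+]) = sqrt(7.69e-9 x 0.1326) = 3.19e-5 M.
pH = -log(3.19e-5) = 4.50.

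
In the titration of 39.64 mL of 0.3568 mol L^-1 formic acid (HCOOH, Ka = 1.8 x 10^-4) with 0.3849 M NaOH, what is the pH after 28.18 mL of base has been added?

4.26

Initial n(HCOOH) = 0.3568 x 0.03964 = 0.01414 mol.
n(NaOH) added = 0.3849 x 0.02818 = 0.01085 mol, converting that many moles of HCOOH to HCOO-.
Remaining n(HCOOH) = 0.003297 mol; n(HCOO-) = 0.01085 mol.
By Henderson-Hasselbalch, pH = pKa + log([A^-]/[HA]) = 3.74 + log(0.01085/0.003297) = 3.74 + (+0.52) = 4.26.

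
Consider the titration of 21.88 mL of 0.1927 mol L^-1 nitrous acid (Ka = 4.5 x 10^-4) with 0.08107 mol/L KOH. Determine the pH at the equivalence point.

n(HNO2) = 0.1927 x 0.02188 = 0.004216 mol; V(KOH) at equivalence = 0.004216/0.08107 = 0.05201 L.
At equivalence all the acid is converted to NO2-; total volume = 0.02188 + 0.05201 = 0.07389 L, so [NO2-] = 0.004216/0.07389 = 0.05706 M.
Kb = Kw/Ka = 1.0e-14 / 4.5 x 10^-4 = 2.22e-11.
[OH^-] = sqrt(Kb x [NO2-]) = sqrt(2.22e-11 x 0.05706) = 1.13e-6 M.
pOH = 5.95, so pH = 14.00 - 5.95 = 8.05.

8.05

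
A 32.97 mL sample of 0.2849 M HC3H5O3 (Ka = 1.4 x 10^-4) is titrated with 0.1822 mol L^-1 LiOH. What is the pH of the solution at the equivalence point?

8.45

n(HC3H5O3) = 0.2849 x 0.03297 = 0.009393 mol; V(LiOH) at equivalence = 0.009393/0.1822 = 0.05155 L.
At equivalence all the acid is converted to C3H5O3-; total volume = 0.03297 + 0.05155 = 0.08452 L, so [C3H5O3-] = 0.009393/0.08452 = 0.1111 M.
Kb = Kw/Ka = 1.0e-14 / 1.4 x 10^-4 = 7.14e-11.
[OH^-] = sqrt(Kb x [C3H5O3-]) = sqrt(7.14e-11 x 0.1111) = 2.82e-6 M.
pOH = 5.55, so pH = 14.00 - 5.55 = 8.45.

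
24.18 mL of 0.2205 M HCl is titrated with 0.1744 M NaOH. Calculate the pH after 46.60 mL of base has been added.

12.60

n(acid) = 0.2205 x 0.02418 = 0.005332 mol; n(NaOH) added = 0.1744 x 0.04660 = 0.008127 mol.
Base is in excess by 0.008127 - 0.005332 = 0.002795 mol in a total volume of 0.07078 L.
[OH^-] = 0.002795/0.07078 = 0.03949 M, so pOH = 1.40 and pH = 14.00 - 1.40 = 12.60.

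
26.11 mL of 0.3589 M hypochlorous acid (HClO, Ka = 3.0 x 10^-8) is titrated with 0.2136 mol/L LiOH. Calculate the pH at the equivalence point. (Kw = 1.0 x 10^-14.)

10.32

n(HClO) = 0.3589 x 0.02611 = 0.009371 mol; V(LiOH) at equivalence = 0.009371/0.2136 = 0.04387 L.
At equivalence all the acid is converted to ClO-; total volume = 0.02611 + 0.04387 = 0.06998 L, so [ClO-] = 0.009371/0.06998 = 0.1339 M.
Kb = Kw/Ka = 1.0e-14 / 3.0 x 10^-8 = 3.33e-7.
[OH^-] = sqrt(Kb x [ClO-]) = sqrt(3.33e-7 x 0.1339) = 0.000211 M.
pOH = 3.68, so pH = 14.00 - 3.68 = 10.32.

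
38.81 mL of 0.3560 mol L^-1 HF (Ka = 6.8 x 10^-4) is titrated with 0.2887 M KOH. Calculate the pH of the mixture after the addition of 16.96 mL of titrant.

Initial n(HF) = 0.3560 x 0.03881 = 0.01382 mol.
n(KOH) added = 0.2887 x 0.01696 = 0.004896 mol, converting that many moles of HF to F-.
Remaining n(HF) = 0.008920 mol; n(F-) = 0.004896 mol.
By Henderson-Hasselbalch, pH = pKa + log([A^-]/[HA]) = 3.17 + log(0.004896/0.008920) = 3.17 + (-0.26) = 2.91.

2.91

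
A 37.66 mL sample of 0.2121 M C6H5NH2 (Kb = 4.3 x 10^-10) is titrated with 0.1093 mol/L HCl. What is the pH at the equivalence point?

n(C6H5NH2) = 0.2121 x 0.03766 = 0.007988 mol; V(HCl) at equivalence = 0.007988/0.1093 = 0.07308 L.
At equivalence the base is fully converted to C6H5NH3+; total volume = 0.1107 L, so [C6H5NH3+] = 0.007988/0.1107 = 0.07213 M.
Ka(C6H5NH3+) = Kw/Kb = 1.0e-14 / 4.3 x 10^-10 = 2.33e-5.
[H^+] = sqrt(Ka x [C6H5NH3+]) = sqrt(2.33e-5 x 0.07213) = 0.00130 M.
pH = -log(0.00130) = 2.89.

2.89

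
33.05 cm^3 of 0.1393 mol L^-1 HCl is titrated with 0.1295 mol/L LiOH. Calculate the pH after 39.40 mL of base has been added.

11.84

n(acid) = 0.1393 x 0.03305 = 0.004604 mol; n(LiOH) added = 0.1295 x 0.03940 = 0.005102 mol.
Base is in excess by 0.005102 - 0.004604 = 0.0004984 mol in a total volume of 0.07245 L.
[OH^-] = 0.0004984/0.07245 = 0.006880 M, so pOH = 2.16 and pH = 14.00 - 2.16 = 11.84.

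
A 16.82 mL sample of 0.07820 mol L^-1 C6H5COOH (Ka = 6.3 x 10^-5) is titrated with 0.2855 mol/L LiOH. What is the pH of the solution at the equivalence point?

8.49

n(C6H5COOH) = 0.07820 x 0.01682 = 0.001315 mol; V(LiOH) at equivalence = 0.001315/0.2855 = 0.004607 L.
At equivalence all the acid is converted to C6H5COO-; total volume = 0.01682 + 0.004607 = 0.02143 L, so [C6H5COO-] = 0.001315/0.02143 = 0.06139 M.
Kb = Kw/Ka = 1.0e-14 / 6.3 x 10^-5 = 1.59e-10.
[OH^-] = sqrt(Kb x [C6H5COO-]) = sqrt(1.59e-10 x 0.06139) = 3.12e-6 M.
pOH = 5.51, so pH = 14.00 - 5.51 = 8.49.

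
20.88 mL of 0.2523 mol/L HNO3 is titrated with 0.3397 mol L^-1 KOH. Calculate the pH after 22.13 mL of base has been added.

n(acid) = 0.2523 x 0.02088 = 0.005268 mol; n(KOH) added = 0.3397 x 0.02213 = 0.007518 mol.
Base is in excess by 0.007518 - 0.005268 = 0.002250 mol in a total volume of 0.04301 L.
[OH^-] = 0.002250/0.04301 = 0.05230 M, so pOH = 1.28 and pH = 14.00 - 1.28 = 12.72.

12.72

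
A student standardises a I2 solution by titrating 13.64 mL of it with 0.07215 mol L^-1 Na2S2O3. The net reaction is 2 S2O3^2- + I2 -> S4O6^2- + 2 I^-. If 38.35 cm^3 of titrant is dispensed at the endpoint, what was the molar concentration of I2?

n(Na2S2O3) = 0.07215 x 0.03835 = 0.002767 mol.
From the balanced equation, 2 mol Na2S2O3 reacts with 1 mol I2, so n(I2) = 0.002767 x 1/2 = 0.001383 mol.
[I2] = 0.001383 / 0.01364 L = 0.101 M.

0.101 M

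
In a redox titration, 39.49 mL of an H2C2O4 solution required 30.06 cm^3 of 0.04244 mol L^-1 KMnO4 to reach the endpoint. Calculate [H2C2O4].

0.0808 M

n(KMnO4) = 0.04244 x 0.03006 = 0.001276 mol.
From the balanced equation, 2 mol KMnO4 reacts with 5 mol H2C2O4, so n(H2C2O4) = 0.001276 x 5/2 = 0.003189 mol.
[H2C2O4] = 0.003189 / 0.03949 L = 0.0808 M.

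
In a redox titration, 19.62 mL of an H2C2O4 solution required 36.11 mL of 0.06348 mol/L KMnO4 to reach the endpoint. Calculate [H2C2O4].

0.292 M

n(KMnO4) = 0.06348 x 0.03611 = 0.002292 mol.
From the balanced equation, 2 mol KMnO4 reacts with 5 mol H2C2O4, so n(H2C2O4) = 0.002292 x 5/2 = 0.005731 mol.
[H2C2O4] = 0.005731 / 0.01962 L = 0.292 M.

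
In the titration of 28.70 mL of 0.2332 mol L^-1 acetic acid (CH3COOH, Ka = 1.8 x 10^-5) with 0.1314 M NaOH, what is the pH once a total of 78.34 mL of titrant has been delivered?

12.53

n(acid) = 0.2332 x 0.02870 = 0.006693 mol; n(NaOH) added = 0.1314 x 0.07834 = 0.01029 mol.
Base is in excess by 0.01029 - 0.006693 = 0.003601 mol in a total volume of 0.1070 L.
[OH^-] = 0.003601/0.1070 = 0.03364 M, so pOH = 1.47 and pH = 14.00 - 1.47 = 12.53.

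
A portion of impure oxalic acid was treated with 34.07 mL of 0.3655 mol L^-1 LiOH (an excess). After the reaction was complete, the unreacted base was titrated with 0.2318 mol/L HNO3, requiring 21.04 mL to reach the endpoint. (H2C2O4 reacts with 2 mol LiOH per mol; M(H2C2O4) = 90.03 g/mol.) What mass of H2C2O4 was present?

Total n(LiOH) added = 0.3655 x 0.03407 = 0.01245 mol.
n(HNO3) used = 0.2318 x 0.02104 = 0.004877 mol, which equals the excess n(LiOH).
So n(LiOH) consumed by the sample = 0.01245 - 0.004877 = 0.007576 mol.
n(H2C2O4) = 0.007576 / 2 = 0.003788 mol.
mass = 0.003788 mol x 90.03 g/mol = 0.341 g.

0.341 g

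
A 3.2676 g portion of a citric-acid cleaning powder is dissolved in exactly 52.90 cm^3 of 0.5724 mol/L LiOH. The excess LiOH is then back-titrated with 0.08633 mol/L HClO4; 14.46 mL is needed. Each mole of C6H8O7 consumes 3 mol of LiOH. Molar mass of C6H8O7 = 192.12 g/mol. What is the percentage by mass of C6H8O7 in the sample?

56.9%

Total n(LiOH) added = 0.5724 x 0.05290 = 0.03028 mol.
n(HClO4) used = 0.08633 x 0.01446 = 0.001248 mol, which equals the excess n(LiOH).
So n(LiOH) consumed by the sample = 0.03028 - 0.001248 = 0.02903 mol.
n(C6H8O7) = 0.02903 / 3 = 0.009677 mol.
mass C6H8O7 = 0.009677 x 192.12 = 1.859 g, so %C6H8O7 = 1.859/3.2676 x 100 = 56.9%.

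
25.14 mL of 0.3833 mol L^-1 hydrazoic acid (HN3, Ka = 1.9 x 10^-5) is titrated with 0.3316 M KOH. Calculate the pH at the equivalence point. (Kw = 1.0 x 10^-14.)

8.99

n(HN3) = 0.3833 x 0.02514 = 0.009636 mol; V(KOH) at equivalence = 0.009636/0.3316 = 0.02906 L.
At equivalence all the acid is converted to N3-; total volume = 0.02514 + 0.02906 = 0.05420 L, so [N3-] = 0.009636/0.05420 = 0.1778 M.
Kb = Kw/Ka = 1.0e-14 / 1.9 x 10^-5 = 5.26e-10.
[OH^-] = sqrt(Kb x [N3-]) = sqrt(5.26e-10 x 0.1778) = 9.67e-6 M.
pOH = 5.01, so pH = 14.00 - 5.01 = 8.99.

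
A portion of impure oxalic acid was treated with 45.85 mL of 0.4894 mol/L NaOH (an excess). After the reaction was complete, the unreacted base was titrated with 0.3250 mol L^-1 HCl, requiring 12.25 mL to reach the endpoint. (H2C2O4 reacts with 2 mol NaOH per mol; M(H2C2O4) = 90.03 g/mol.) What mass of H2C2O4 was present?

0.831 g

Total n(NaOH) added = 0.4894 x 0.04585 = 0.02244 mol.
n(HCl) used = 0.3250 x 0.01225 = 0.003981 mol, which equals the excess n(NaOH).
So n(NaOH) consumed by the sample = 0.02244 - 0.003981 = 0.01846 mol.
n(H2C2O4) = 0.01846 / 2 = 0.009229 mol.
mass = 0.009229 mol x 90.03 g/mol = 0.831 g.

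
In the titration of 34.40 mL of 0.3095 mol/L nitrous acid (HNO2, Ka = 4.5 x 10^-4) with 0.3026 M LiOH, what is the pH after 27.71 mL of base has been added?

Initial n(HNO2) = 0.3095 x 0.03440 = 0.01065 mol.
n(LiOH) added = 0.3026 x 0.02771 = 0.008385 mol, converting that many moles of HNO2 to NO2-.
Remaining n(HNO2) = 0.002262 mol; n(NO2-) = 0.008385 mol.
By Henderson-Hasselbalch, pH = pKa + log([A^-]/[HA]) = 3.35 + log(0.008385/0.002262) = 3.35 + (+0.57) = 3.92.

3.92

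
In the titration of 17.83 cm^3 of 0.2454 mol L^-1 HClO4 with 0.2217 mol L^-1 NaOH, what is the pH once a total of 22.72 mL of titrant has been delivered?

12.21

n(acid) = 0.2454 x 0.01783 = 0.004375 mol; n(NaOH) added = 0.2217 x 0.02272 = 0.005037 mol.
Base is in excess by 0.005037 - 0.004375 = 0.0006615 mol in a total volume of 0.04055 L.
[OH^-] = 0.0006615/0.04055 = 0.01631 M, so pOH = 1.79 and pH = 14.00 - 1.79 = 12.21.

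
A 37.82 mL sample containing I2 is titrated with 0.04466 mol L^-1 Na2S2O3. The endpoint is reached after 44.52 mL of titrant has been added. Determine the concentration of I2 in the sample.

0.0263 M

n(Na2S2O3) = 0.04466 x 0.04452 = 0.001988 mol.
From the balanced equation, 2 mol Na2S2O3 reacts with 1 mol I2, so n(I2) = 0.001988 x 1/2 = 0.0009941 mol.
[I2] = 0.0009941 / 0.03782 L = 0.0263 M.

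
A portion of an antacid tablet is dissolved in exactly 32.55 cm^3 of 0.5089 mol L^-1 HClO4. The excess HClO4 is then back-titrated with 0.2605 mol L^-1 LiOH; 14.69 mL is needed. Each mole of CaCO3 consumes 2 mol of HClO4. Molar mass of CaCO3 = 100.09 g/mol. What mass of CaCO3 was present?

Total n(HClO4) added = 0.5089 x 0.03255 = 0.01656 mol.
n(LiOH) used = 0.2605 x 0.01469 = 0.003827 mol, which equals the excess n(HClO4).
So n(HClO4) consumed by the sample = 0.01656 - 0.003827 = 0.01274 mol.
n(CaCO3) = 0.01274 / 2 = 0.006369 mol.
mass = 0.006369 mol x 100.09 g/mol = 0.637 g.

0.637 g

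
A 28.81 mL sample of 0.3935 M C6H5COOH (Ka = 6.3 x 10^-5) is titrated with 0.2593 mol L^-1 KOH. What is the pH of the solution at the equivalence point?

n(C6H5COOH) = 0.3935 x 0.02881 = 0.01134 mol; V(KOH) at equivalence = 0.01134/0.2593 = 0.04372 L.
At equivalence all the acid is converted to C6H5COO-; total volume = 0.02881 + 0.04372 = 0.07253 L, so [C6H5COO-] = 0.01134/0.07253 = 0.1563 M.
Kb = Kw/Ka = 1.0e-14 / 6.3 x 10^-5 = 1.59e-10.
[OH^-] = sqrt(Kb x [C6H5COO-]) = sqrt(1.59e-10 x 0.1563) = 4.98e-6 M.
pOH = 5.30, so pH = 14.00 - 5.30 = 8.70.

8.70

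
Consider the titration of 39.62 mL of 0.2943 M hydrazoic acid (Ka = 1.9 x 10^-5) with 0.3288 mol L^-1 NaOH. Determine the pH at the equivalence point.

8.96

n(HN3) = 0.2943 x 0.03962 = 0.01166 mol; V(NaOH) at equivalence = 0.01166/0.3288 = 0.03546 L.
At equivalence all the acid is converted to N3-; total volume = 0.03962 + 0.03546 = 0.07508 L, so [N3-] = 0.01166/0.07508 = 0.1553 M.
Kb = Kw/Ka = 1.0e-14 / 1.9 x 10^-5 = 5.26e-10.
[OH^-] = sqrt(Kb x [N3-]) = sqrt(5.26e-10 x 0.1553) = 9.04e-6 M.
pOH = 5.04, so pH = 14.00 - 5.04 = 8.96.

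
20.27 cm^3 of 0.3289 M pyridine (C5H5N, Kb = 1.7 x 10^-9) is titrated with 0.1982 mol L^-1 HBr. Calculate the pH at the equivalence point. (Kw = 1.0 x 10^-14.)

3.07

n(C5H5N) = 0.3289 x 0.02027 = 0.006667 mol; V(HBr) at equivalence = 0.006667/0.1982 = 0.03364 L.
At equivalence the base is fully converted to C5H5NH+; total volume = 0.05391 L, so [C5H5NH+] = 0.006667/0.05391 = 0.1237 M.
Ka(C5H5NH+) = Kw/Kb = 1.0e-14 / 1.7 x 10^-9 = 5.88e-6.
[H^+] = sqrt(Ka x [C5H5NH+]) = sqrt(5.88e-6 x 0.1237) = 0.000853 M.
pH = -log(0.000853) = 3.07.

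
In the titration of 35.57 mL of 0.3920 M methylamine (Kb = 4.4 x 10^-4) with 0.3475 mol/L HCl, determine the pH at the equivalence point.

n(CH3NH2) = 0.3920 x 0.03557 = 0.01394 mol; V(HCl) at equivalence = 0.01394/0.3475 = 0.04013 L.
At equivalence the base is fully converted to CH3NH3+; total volume = 0.07570 L, so [CH3NH3+] = 0.01394/0.07570 = 0.1842 M.
Ka(CH3NH3+) = Kw/Kb = 1.0e-14 / 4.4 x 10^-4 = 2.27e-11.
[H^+] = sqrt(Ka x [CH3NH3+]) = sqrt(2.27e-11 x 0.1842) = 2.05e-6 M.
pH = -log(2.05e-6) = 5.69.

5.69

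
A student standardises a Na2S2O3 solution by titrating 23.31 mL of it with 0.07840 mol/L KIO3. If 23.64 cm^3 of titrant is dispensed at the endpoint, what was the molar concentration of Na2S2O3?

0.477 M

n(KIO3) = 0.07840 x 0.02364 = 0.001853 mol.
From the balanced equation, 1 mol KIO3 reacts with 6 mol Na2S2O3, so n(Na2S2O3) = 0.001853 x 6/1 = 0.01112 mol.
[Na2S2O3] = 0.01112 / 0.02331 L = 0.477 M.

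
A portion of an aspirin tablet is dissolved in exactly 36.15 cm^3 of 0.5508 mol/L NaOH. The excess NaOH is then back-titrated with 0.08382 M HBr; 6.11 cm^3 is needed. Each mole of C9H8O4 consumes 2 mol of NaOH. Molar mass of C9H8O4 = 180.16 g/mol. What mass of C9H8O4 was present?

Total n(NaOH) added = 0.5508 x 0.03615 = 0.01991 mol.
n(HBr) used = 0.08382 x 0.006110 = 0.0005121 mol, which equals the excess n(NaOH).
So n(NaOH) consumed by the sample = 0.01991 - 0.0005121 = 0.01940 mol.
n(C9H8O4) = 0.01940 / 2 = 0.009700 mol.
mass = 0.009700 mol x 180.16 g/mol = 1.75 g.

1.75 g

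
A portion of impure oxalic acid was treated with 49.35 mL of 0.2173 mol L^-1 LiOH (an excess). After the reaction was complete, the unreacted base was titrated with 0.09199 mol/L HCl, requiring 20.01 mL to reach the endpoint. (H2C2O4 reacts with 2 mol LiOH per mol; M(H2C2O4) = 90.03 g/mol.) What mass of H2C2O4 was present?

0.400 g

Total n(LiOH) added = 0.2173 x 0.04935 = 0.01072 mol.
n(HCl) used = 0.09199 x 0.02001 = 0.001841 mol, which equals the excess n(LiOH).
So n(LiOH) consumed by the sample = 0.01072 - 0.001841 = 0.008883 mol.
n(H2C2O4) = 0.008883 / 2 = 0.004442 mol.
mass = 0.004442 mol x 90.03 g/mol = 0.400 g.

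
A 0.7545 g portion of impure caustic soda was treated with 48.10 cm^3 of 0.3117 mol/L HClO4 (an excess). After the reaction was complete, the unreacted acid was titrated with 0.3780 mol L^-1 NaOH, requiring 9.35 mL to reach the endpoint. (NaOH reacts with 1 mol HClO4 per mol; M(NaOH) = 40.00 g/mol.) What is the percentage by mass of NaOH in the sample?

60.7%

Total n(HClO4) added = 0.3117 x 0.04810 = 0.01499 mol.
n(NaOH) used = 0.3780 x 0.009350 = 0.003534 mol, which equals the excess n(HClO4).
So n(HClO4) consumed by the sample = 0.01499 - 0.003534 = 0.01146 mol.
n(NaOH) = 0.01146 / 1 = 0.01146 mol.
mass NaOH = 0.01146 x 40.00 = 0.4583 g, so %NaOH = 0.4583/0.7545 x 100 = 60.7%.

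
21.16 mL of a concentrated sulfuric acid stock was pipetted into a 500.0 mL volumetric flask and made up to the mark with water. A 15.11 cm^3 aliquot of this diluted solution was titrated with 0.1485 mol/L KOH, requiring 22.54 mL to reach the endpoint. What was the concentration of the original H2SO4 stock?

n(KOH) = 0.1485 x 0.02254 = 0.003347 mol.
n(H2SO4) in the aliquot = 0.003347 x 1/2 = 0.001674 mol.
[diluted H2SO4] = 0.001674 / 0.01511 = 0.1108 M.
Dilution factor = 500.0/21.16 = 23.63, so [stock] = 0.1108 x 23.63 = 2.62 M.

2.62 M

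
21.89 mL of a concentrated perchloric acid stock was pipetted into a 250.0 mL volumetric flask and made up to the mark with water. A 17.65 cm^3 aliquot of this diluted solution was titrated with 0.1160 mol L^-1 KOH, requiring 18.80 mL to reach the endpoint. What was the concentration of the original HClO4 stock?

n(KOH) = 0.1160 x 0.01880 = 0.002181 mol.
n(HClO4) in the aliquot = 0.002181 mol.
[diluted HClO4] = 0.002181 / 0.01765 = 0.1236 M.
Dilution factor = 250.0/21.89 = 11.42, so [stock] = 0.1236 x 11.42 = 1.41 M.

1.41 M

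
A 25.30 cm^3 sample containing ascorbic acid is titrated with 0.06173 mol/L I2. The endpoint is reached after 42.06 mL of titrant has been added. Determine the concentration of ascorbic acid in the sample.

n(I2) = 0.06173 x 0.04206 = 0.002596 mol.
From the balanced equation, 1 mol I2 reacts with 1 mol ascorbic acid, so n(ascorbic acid) = 0.002596 x 1/1 = 0.002596 mol.
[ascorbic acid] = 0.002596 / 0.02530 L = 0.103 M.

0.103 M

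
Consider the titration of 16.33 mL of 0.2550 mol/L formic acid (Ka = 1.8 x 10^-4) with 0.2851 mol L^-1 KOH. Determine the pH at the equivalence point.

8.44

n(HCOOH) = 0.2550 x 0.01633 = 0.004164 mol; V(KOH) at equivalence = 0.004164/0.2851 = 0.01461 L.
At equivalence all the acid is converted to HCOO-; total volume = 0.01633 + 0.01461 = 0.03094 L, so [HCOO-] = 0.004164/0.03094 = 0.1346 M.
Kb = Kw/Ka = 1.0e-14 / 1.8 x 10^-4 = 5.56e-11.
[OH^-] = sqrt(Kb x [HCOO-]) = sqrt(5.56e-11 x 0.1346) = 2.73e-6 M.
pOH = 5.56, so pH = 14.00 - 5.56 = 8.44.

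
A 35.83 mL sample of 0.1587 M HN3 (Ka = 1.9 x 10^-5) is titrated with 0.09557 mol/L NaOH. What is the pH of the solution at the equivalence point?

n(HN3) = 0.1587 x 0.03583 = 0.005686 mol; V(NaOH) at equivalence = 0.005686/0.09557 = 0.05950 L.
At equivalence all the acid is converted to N3-; total volume = 0.03583 + 0.05950 = 0.09533 L, so [N3-] = 0.005686/0.09533 = 0.05965 M.
Kb = Kw/Ka = 1.0e-14 / 1.9 x 10^-5 = 5.26e-10.
[OH^-] = sqrt(Kb x [N3-]) = sqrt(5.26e-10 x 0.05965) = 5.60e-6 M.
pOH = 5.25, so pH = 14.00 - 5.25 = 8.75.

8.75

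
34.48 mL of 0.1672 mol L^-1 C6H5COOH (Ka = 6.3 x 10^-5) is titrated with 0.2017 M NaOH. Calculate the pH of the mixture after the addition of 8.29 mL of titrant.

Initial n(C6H5COOH) = 0.1672 x 0.03448 = 0.005765 mol.
n(NaOH) added = 0.2017 x 0.008290 = 0.001672 mol, converting that many moles of C6H5COOH to C6H5COO-.
Remaining n(C6H5COOH) = 0.004093 mol; n(C6H5COO-) = 0.001672 mol.
By Henderson-Hasselbalch, pH = pKa + log([A^-]/[HA]) = 4.20 + log(0.001672/0.004093) = 4.20 + (-0.39) = 3.81.

3.81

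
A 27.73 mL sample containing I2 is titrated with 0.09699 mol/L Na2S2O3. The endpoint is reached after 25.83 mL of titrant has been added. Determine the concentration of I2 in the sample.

n(Na2S2O3) = 0.09699 x 0.02583 = 0.002505 mol.
From the balanced equation, 2 mol Na2S2O3 reacts with 1 mol I2, so n(I2) = 0.002505 x 1/2 = 0.001253 mol.
[I2] = 0.001253 / 0.02773 L = 0.0452 M.

0.0452 M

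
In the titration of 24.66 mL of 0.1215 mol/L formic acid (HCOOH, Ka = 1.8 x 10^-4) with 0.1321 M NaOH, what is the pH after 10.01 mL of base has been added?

3.64

Initial n(HCOOH) = 0.1215 x 0.02466 = 0.002996 mol.
n(NaOH) added = 0.1321 x 0.01001 = 0.001322 mol, converting that many moles of HCOOH to HCOO-.
Remaining n(HCOOH) = 0.001674 mol; n(HCOO-) = 0.001322 mol.
By Henderson-Hasselbalch, pH = pKa + log([A^-]/[HA]) = 3.74 + log(0.001322/0.001674) = 3.74 + (-0.10) = 3.64.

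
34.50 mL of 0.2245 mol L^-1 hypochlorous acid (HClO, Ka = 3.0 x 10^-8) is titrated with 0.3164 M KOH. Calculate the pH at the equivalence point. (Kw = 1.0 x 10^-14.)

n(HClO) = 0.2245 x 0.03450 = 0.007745 mol; V(KOH) at equivalence = 0.007745/0.3164 = 0.02448 L.
At equivalence all the acid is converted to ClO-; total volume = 0.03450 + 0.02448 = 0.05898 L, so [ClO-] = 0.007745/0.05898 = 0.1313 M.
Kb = Kw/Ka = 1.0e-14 / 3.0 x 10^-8 = 3.33e-7.
[OH^-] = sqrt(Kb x [ClO-]) = sqrt(3.33e-7 x 0.1313) = 0.000209 M.
pOH = 3.68, so pH = 14.00 - 3.68 = 10.32.

10.32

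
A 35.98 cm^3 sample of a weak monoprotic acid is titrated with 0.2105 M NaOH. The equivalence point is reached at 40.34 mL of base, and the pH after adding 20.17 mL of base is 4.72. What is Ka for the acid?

20.17 mL is half of the equivalence volume, so this is the half-equivalence point where [HA] = [A^-].
At half-equivalence pH = pKa, so pKa = 4.72.
Ka = 10^(-4.72) = 1.9 x 10^-5.

1.9 x 10^-5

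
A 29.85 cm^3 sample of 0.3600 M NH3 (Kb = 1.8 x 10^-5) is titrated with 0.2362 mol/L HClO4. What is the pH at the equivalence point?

n(NH3) = 0.3600 x 0.02985 = 0.01075 mol; V(HClO4) at equivalence = 0.01075/0.2362 = 0.04550 L.
At equivalence the base is fully converted to NH4+; total volume = 0.07535 L, so [NH4+] = 0.01075/0.07535 = 0.1426 M.
Ka(NH4+) = Kw/Kb = 1.0e-14 / 1.8 x 10^-5 = 5.56e-10.
[H^+] = sqrt(Ka x [NH4+]) = sqrt(5.56e-10 x 0.1426) = 8.90e-6 M.
pH = -log(8.90e-6) = 5.05.

5.05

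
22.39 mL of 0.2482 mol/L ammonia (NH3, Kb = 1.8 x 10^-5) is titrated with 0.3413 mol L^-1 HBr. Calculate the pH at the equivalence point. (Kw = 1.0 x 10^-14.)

n(NH3) = 0.2482 x 0.02239 = 0.005557 mol; V(HBr) at equivalence = 0.005557/0.3413 = 0.01628 L.
At equivalence the base is fully converted to NH4+; total volume = 0.03867 L, so [NH4+] = 0.005557/0.03867 = 0.1437 M.
Ka(NH4+) = Kw/Kb = 1.0e-14 / 1.8 x 10^-5 = 5.56e-10.
[H^+] = sqrt(Ka x [NH4+]) = sqrt(5.56e-10 x 0.1437) = 8.93e-6 M.
pH = -log(8.93e-6) = 5.05.

5.05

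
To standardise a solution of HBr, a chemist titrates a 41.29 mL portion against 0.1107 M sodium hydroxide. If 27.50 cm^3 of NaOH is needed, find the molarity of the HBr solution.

0.0737 M

n(NaOH) delivered = 0.1107 x 0.02750 = 0.003044 mol.
For a 1:1 reaction, n(HBr) = 0.003044 mol.
[HBr] = 0.003044 mol / 0.04129 L = 0.0737 M.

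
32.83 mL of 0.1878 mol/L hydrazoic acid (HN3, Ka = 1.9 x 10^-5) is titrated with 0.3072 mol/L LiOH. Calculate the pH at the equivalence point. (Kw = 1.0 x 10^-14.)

n(HN3) = 0.1878 x 0.03283 = 0.006165 mol; V(LiOH) at equivalence = 0.006165/0.3072 = 0.02007 L.
At equivalence all the acid is converted to N3-; total volume = 0.03283 + 0.02007 = 0.05290 L, so [N3-] = 0.006165/0.05290 = 0.1165 M.
Kb = Kw/Ka = 1.0e-14 / 1.9 x 10^-5 = 5.26e-10.
[OH^-] = sqrt(Kb x [N3-]) = sqrt(5.26e-10 x 0.1165) = 7.83e-6 M.
pOH = 5.11, so pH = 14.00 - 5.11 = 8.89.

8.89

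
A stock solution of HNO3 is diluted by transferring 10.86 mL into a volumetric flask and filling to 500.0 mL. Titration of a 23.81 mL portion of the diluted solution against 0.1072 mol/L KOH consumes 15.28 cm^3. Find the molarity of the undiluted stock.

3.17 M

n(KOH) = 0.1072 x 0.01528 = 0.001638 mol.
n(HNO3) in the aliquot = 0.001638 mol.
[diluted HNO3] = 0.001638 / 0.02381 = 0.06880 M.
Dilution factor = 500.0/10.86 = 46.04, so [stock] = 0.06880 x 46.04 = 3.17 M.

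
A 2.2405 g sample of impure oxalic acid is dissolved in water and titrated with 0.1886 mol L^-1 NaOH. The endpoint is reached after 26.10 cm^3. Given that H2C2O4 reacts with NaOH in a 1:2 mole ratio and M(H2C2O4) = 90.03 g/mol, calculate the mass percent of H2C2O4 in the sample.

n(NaOH) = 0.1886 x 0.02610 = 0.004922 mol.
n(H2C2O4) = 0.004922 / 2 = 0.002461 mol.
mass of H2C2O4 = 0.002461 x 90.03 = 0.2216 g.
% purity = 0.2216 / 2.2405 x 100 = 9.89%.

9.89%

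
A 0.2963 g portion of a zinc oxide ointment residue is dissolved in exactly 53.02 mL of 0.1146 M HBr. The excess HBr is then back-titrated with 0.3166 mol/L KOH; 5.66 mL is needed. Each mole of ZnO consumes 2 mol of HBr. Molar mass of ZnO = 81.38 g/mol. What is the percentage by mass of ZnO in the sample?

58.8%

Total n(HBr) added = 0.1146 x 0.05302 = 0.006076 mol.
n(KOH) used = 0.3166 x 0.005660 = 0.001792 mol, which equals the excess n(HBr).
So n(HBr) consumed by the sample = 0.006076 - 0.001792 = 0.004284 mol.
n(ZnO) = 0.004284 / 2 = 0.002142 mol.
mass ZnO = 0.002142 x 81.38 = 0.1743 g, so %ZnO = 0.1743/0.2963 x 100 = 58.8%.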